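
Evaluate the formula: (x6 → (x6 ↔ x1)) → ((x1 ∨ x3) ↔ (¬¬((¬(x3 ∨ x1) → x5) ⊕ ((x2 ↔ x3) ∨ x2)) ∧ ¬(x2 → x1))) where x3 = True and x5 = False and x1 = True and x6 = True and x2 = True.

x6 ↔ x1 = True ↔ True = True
x6 → (x6 ↔ x1) = True → True = True
x1 ∨ x3 = True ∨ True = True
x3 ∨ x1 = True ∨ True = True
¬(x3 ∨ x1) = ¬True = False
¬(x3 ∨ x1) → x5 = False → False = True
x2 ↔ x3 = True ↔ True = True
(x2 ↔ x3) ∨ x2 = True ∨ True = True
(¬(x3 ∨ x1) → x5) ⊕ ((x2 ↔ x3) ∨ x2) = True ⊕ True = False
¬((¬(x3 ∨ x1) → x5) ⊕ ((x2 ↔ x3) ∨ x2)) = ¬False = True
¬¬((¬(x3 ∨ x1) → x5) ⊕ ((x2 ↔ x3) ∨ x2)) = ¬True = False
x2 → x1 = True → True = True
¬(x2 → x1) = ¬True = False
¬¬((¬(x3 ∨ x1) → x5) ⊕ ((x2 ↔ x3) ∨ x2)) ∧ ¬(x2 → x1) = False ∧ False = False
(x1 ∨ x3) ↔ (¬¬((¬(x3 ∨ x1) → x5) ⊕ ((x2 ↔ x3) ∨ x2)) ∧ ¬(x2 → x1)) = True ↔ False = False
(x6 → (x6 ↔ x1)) → ((x1 ∨ x3) ↔ (¬¬((¬(x3 ∨ x1) → x5) ⊕ ((x2 ↔ x3) ∨ x2)) ∧ ¬(x2 → x1))) = True → False = False

False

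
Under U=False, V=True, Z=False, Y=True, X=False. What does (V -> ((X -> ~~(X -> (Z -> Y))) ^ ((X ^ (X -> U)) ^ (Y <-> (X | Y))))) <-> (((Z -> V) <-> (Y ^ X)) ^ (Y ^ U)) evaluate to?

False

Z -> Y = False -> True = True
X -> (Z -> Y) = False -> True = True
~(X -> (Z -> Y)) = ~True = False
~~(X -> (Z -> Y)) = ~False = True
X -> ~~(X -> (Z -> Y)) = False -> True = True
X -> U = False -> False = True
X ^ (X -> U) = False ^ True = True
X | Y = False | True = True
Y <-> (X | Y) = True <-> True = True
(X ^ (X -> U)) ^ (Y <-> (X | Y)) = True ^ True = False
(X -> ~~(X -> (Z -> Y))) ^ ((X ^ (X -> U)) ^ (Y <-> (X | Y))) = True ^ False = True
V -> ((X -> ~~(X -> (Z -> Y))) ^ ((X ^ (X -> U)) ^ (Y <-> (X | Y)))) = True -> True = True
Z -> V = False -> True = True
Y ^ X = True ^ False = True
(Z -> V) <-> (Y ^ X) = True <-> True = True
Y ^ U = True ^ False = True
((Z -> V) <-> (Y ^ X)) ^ (Y ^ U) = True ^ True = False
(V -> ((X -> ~~(X -> (Z -> Y))) ^ ((X ^ (X -> U)) ^ (Y <-> (X | Y))))) <-> (((Z -> V) <-> (Y ^ X)) ^ (Y ^ U)) = True <-> False = False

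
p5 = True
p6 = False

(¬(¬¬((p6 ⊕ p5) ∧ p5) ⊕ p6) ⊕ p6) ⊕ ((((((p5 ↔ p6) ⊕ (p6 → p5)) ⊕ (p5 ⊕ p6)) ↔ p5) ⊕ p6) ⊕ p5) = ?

p6 ⊕ p5 = False ⊕ True = True
(p6 ⊕ p5) ∧ p5 = True ∧ True = True
¬((p6 ⊕ p5) ∧ p5) = ¬True = False
¬¬((p6 ⊕ p5) ∧ p5) = ¬False = True
¬¬((p6 ⊕ p5) ∧ p5) ⊕ p6 = True ⊕ False = True
¬(¬¬((p6 ⊕ p5) ∧ p5) ⊕ p6) = ¬True = False
¬(¬¬((p6 ⊕ p5) ∧ p5) ⊕ p6) ⊕ p6 = False ⊕ False = False
p5 ↔ p6 = True ↔ False = False
p6 → p5 = False → True = True
(p5 ↔ p6) ⊕ (p6 → p5) = False ⊕ True = True
p5 ⊕ p6 = True ⊕ False = True
((p5 ↔ p6) ⊕ (p6 → p5)) ⊕ (p5 ⊕ p6) = True ⊕ True = False
(((p5 ↔ p6) ⊕ (p6 → p5)) ⊕ (p5 ⊕ p6)) ↔ p5 = False ↔ True = False
((((p5 ↔ p6) ⊕ (p6 → p5)) ⊕ (p5 ⊕ p6)) ↔ p5) ⊕ p6 = False ⊕ False = False
(((((p5 ↔ p6) ⊕ (p6 → p5)) ⊕ (p5 ⊕ p6)) ↔ p5) ⊕ p6) ⊕ p5 = False ⊕ True = True
(¬(¬¬((p6 ⊕ p5) ∧ p5) ⊕ p6) ⊕ p6) ⊕ ((((((p5 ↔ p6) ⊕ (p6 → p5)) ⊕ (p5 ⊕ p6)) ↔ p5) ⊕ p6) ⊕ p5) = False ⊕ True = True

True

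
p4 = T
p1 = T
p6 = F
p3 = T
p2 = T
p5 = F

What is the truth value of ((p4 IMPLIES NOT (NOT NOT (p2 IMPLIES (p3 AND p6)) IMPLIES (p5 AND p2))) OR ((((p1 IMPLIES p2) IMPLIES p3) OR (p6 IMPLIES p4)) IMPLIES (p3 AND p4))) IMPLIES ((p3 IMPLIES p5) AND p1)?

p3 AND p6 = T AND F = F
p2 IMPLIES (p3 AND p6) = T IMPLIES F = F
NOT (p2 IMPLIES (p3 AND p6)) = NOT F = T
NOT NOT (p2 IMPLIES (p3 AND p6)) = NOT T = F
p5 AND p2 = F AND T = F
NOT NOT (p2 IMPLIES (p3 AND p6)) IMPLIES (p5 AND p2) = F IMPLIES F = T
NOT (NOT NOT (p2 IMPLIES (p3 AND p6)) IMPLIES (p5 AND p2)) = NOT T = F
p4 IMPLIES NOT (NOT NOT (p2 IMPLIES (p3 AND p6)) IMPLIES (p5 AND p2)) = T IMPLIES F = F
p1 IMPLIES p2 = T IMPLIES T = T
(p1 IMPLIES p2) IMPLIES p3 = T IMPLIES T = T
p6 IMPLIES p4 = F IMPLIES T = T
((p1 IMPLIES p2) IMPLIES p3) OR (p6 IMPLIES p4) = T OR T = T
p3 AND p4 = T AND T = T
(((p1 IMPLIES p2) IMPLIES p3) OR (p6 IMPLIES p4)) IMPLIES (p3 AND p4) = T IMPLIES T = T
(p4 IMPLIES NOT (NOT NOT (p2 IMPLIES (p3 AND p6)) IMPLIES (p5 AND p2))) OR ((((p1 IMPLIES p2) IMPLIES p3) OR (p6 IMPLIES p4)) IMPLIES (p3 AND p4)) = F OR T = T
p3 IMPLIES p5 = T IMPLIES F = F
(p3 IMPLIES p5) AND p1 = F AND T = F
((p4 IMPLIES NOT (NOT NOT (p2 IMPLIES (p3 AND p6)) IMPLIES (p5 AND p2))) OR ((((p1 IMPLIES p2) IMPLIES p3) OR (p6 IMPLIES p4)) IMPLIES (p3 AND p4))) IMPLIES ((p3 IMPLIES p5) AND p1) = T IMPLIES F = F

F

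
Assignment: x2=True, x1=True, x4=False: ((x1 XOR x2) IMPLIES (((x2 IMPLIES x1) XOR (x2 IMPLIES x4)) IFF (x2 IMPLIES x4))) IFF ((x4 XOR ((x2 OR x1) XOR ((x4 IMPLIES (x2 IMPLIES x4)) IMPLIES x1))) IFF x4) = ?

True

x1 XOR x2 = True XOR True = False
x2 IMPLIES x1 = True IMPLIES True = True
x2 IMPLIES x4 = True IMPLIES False = False
(x2 IMPLIES x1) XOR (x2 IMPLIES x4) = True XOR False = True
x2 IMPLIES x4 = True IMPLIES False = False
((x2 IMPLIES x1) XOR (x2 IMPLIES x4)) IFF (x2 IMPLIES x4) = True IFF False = False
(x1 XOR x2) IMPLIES (((x2 IMPLIES x1) XOR (x2 IMPLIES x4)) IFF (x2 IMPLIES x4)) = False IMPLIES False = True
x2 OR x1 = True OR True = True
x2 IMPLIES x4 = True IMPLIES False = False
x4 IMPLIES (x2 IMPLIES x4) = False IMPLIES False = True
(x4 IMPLIES (x2 IMPLIES x4)) IMPLIES x1 = True IMPLIES True = True
(x2 OR x1) XOR ((x4 IMPLIES (x2 IMPLIES x4)) IMPLIES x1) = True XOR True = False
x4 XOR ((x2 OR x1) XOR ((x4 IMPLIES (x2 IMPLIES x4)) IMPLIES x1)) = False XOR False = False
(x4 XOR ((x2 OR x1) XOR ((x4 IMPLIES (x2 IMPLIES x4)) IMPLIES x1))) IFF x4 = False IFF False = True
((x1 XOR x2) IMPLIES (((x2 IMPLIES x1) XOR (x2 IMPLIES x4)) IFF (x2 IMPLIES x4))) IFF ((x4 XOR ((x2 OR x1) XOR ((x4 IMPLIES (x2 IMPLIES x4)) IMPLIES x1))) IFF x4) = True IFF True = True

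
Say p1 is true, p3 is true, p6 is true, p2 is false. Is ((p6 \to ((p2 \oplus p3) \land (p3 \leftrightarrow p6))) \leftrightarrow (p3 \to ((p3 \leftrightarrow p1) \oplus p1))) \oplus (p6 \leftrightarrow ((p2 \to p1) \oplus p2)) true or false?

Substituting p1=T, p3=T, p6=T, p2=F:
p2 \oplus p3 = F \oplus T = T
p3 \leftrightarrow p6 = T \leftrightarrow T = T
(p2 \oplus p3) \land (p3 \leftrightarrow p6) = T \land T = T
p6 \to ((p2 \oplus p3) \land (p3 \leftrightarrow p6)) = T \to T = T
p3 \leftrightarrow p1 = T \leftrightarrow T = T
(p3 \leftrightarrow p1) \oplus p1 = T \oplus T = F
p3 \to ((p3 \leftrightarrow p1) \oplus p1) = T \to F = F
(p6 \to ((p2 \oplus p3) \land (p3 \leftrightarrow p6))) \leftrightarrow (p3 \to ((p3 \leftrightarrow p1) \oplus p1)) = T \leftrightarrow F = F
p2 \to p1 = F \to T = T
(p2 \to p1) \oplus p2 = T \oplus F = T
p6 \leftrightarrow ((p2 \to p1) \oplus p2) = T \leftrightarrow T = T
((p6 \to ((p2 \oplus p3) \land (p3 \leftrightarrow p6))) \leftrightarrow (p3 \to ((p3 \leftrightarrow p1) \oplus p1))) \oplus (p6 \leftrightarrow ((p2 \to p1) \oplus p2)) = F \oplus T = T

T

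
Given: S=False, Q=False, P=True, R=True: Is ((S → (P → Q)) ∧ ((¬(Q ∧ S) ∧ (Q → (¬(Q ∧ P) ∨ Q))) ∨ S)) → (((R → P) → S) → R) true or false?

P → Q = True → False = False
S → (P → Q) = False → False = True
Q ∧ S = False ∧ False = False
¬(Q ∧ S) = ¬False = True
Q ∧ P = False ∧ True = False
¬(Q ∧ P) = ¬False = True
¬(Q ∧ P) ∨ Q = True ∨ False = True
Q → (¬(Q ∧ P) ∨ Q) = False → True = True
¬(Q ∧ S) ∧ (Q → (¬(Q ∧ P) ∨ Q)) = True ∧ True = True
(¬(Q ∧ S) ∧ (Q → (¬(Q ∧ P) ∨ Q))) ∨ S = True ∨ False = True
(S → (P → Q)) ∧ ((¬(Q ∧ S) ∧ (Q → (¬(Q ∧ P) ∨ Q))) ∨ S) = True ∧ True = True
R → P = True → True = True
(R → P) → S = True → False = False
((R → P) → S) → R = False → True = True
((S → (P → Q)) ∧ ((¬(Q ∧ S) ∧ (Q → (¬(Q ∧ P) ∨ Q))) ∨ S)) → (((R → P) → S) → R) = True → True = True

True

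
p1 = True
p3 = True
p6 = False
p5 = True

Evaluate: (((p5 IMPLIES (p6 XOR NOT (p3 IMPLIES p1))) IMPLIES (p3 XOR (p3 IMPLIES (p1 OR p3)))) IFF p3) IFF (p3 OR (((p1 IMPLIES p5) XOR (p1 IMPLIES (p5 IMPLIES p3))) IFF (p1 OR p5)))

True

p3 IMPLIES p1 = True IMPLIES True = True
NOT (p3 IMPLIES p1) = NOT True = False
p6 XOR NOT (p3 IMPLIES p1) = False XOR False = False
p5 IMPLIES (p6 XOR NOT (p3 IMPLIES p1)) = True IMPLIES False = False
p1 OR p3 = True OR True = True
p3 IMPLIES (p1 OR p3) = True IMPLIES True = True
p3 XOR (p3 IMPLIES (p1 OR p3)) = True XOR True = False
(p5 IMPLIES (p6 XOR NOT (p3 IMPLIES p1))) IMPLIES (p3 XOR (p3 IMPLIES (p1 OR p3))) = False IMPLIES False = True
((p5 IMPLIES (p6 XOR NOT (p3 IMPLIES p1))) IMPLIES (p3 XOR (p3 IMPLIES (p1 OR p3)))) IFF p3 = True IFF True = True
p1 IMPLIES p5 = True IMPLIES True = True
p5 IMPLIES p3 = True IMPLIES True = True
p1 IMPLIES (p5 IMPLIES p3) = True IMPLIES True = True
(p1 IMPLIES p5) XOR (p1 IMPLIES (p5 IMPLIES p3)) = True XOR True = False
p1 OR p5 = True OR True = True
((p1 IMPLIES p5) XOR (p1 IMPLIES (p5 IMPLIES p3))) IFF (p1 OR p5) = False IFF True = False
p3 OR (((p1 IMPLIES p5) XOR (p1 IMPLIES (p5 IMPLIES p3))) IFF (p1 OR p5)) = True OR False = True
(((p5 IMPLIES (p6 XOR NOT (p3 IMPLIES p1))) IMPLIES (p3 XOR (p3 IMPLIES (p1 OR p3)))) IFF p3) IFF (p3 OR (((p1 IMPLIES p5) XOR (p1 IMPLIES (p5 IMPLIES p3))) IFF (p1 OR p5))) = True IFF True = True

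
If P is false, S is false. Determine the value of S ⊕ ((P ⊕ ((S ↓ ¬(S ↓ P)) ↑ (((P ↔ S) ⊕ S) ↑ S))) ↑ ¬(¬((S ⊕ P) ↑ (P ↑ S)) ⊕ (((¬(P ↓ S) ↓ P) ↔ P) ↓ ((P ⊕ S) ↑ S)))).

Substituting P=False, S=False:
S ↓ P = False ↓ False = True
¬(S ↓ P) = ¬True = False
S ↓ ¬(S ↓ P) = False ↓ False = True
P ↔ S = False ↔ False = True
(P ↔ S) ⊕ S = True ⊕ False = True
((P ↔ S) ⊕ S) ↑ S = True ↑ False = True
(S ↓ ¬(S ↓ P)) ↑ (((P ↔ S) ⊕ S) ↑ S) = True ↑ True = False
P ⊕ ((S ↓ ¬(S ↓ P)) ↑ (((P ↔ S) ⊕ S) ↑ S)) = False ⊕ False = False
S ⊕ P = False ⊕ False = False
P ↑ S = False ↑ False = True
(S ⊕ P) ↑ (P ↑ S) = False ↑ True = True
¬((S ⊕ P) ↑ (P ↑ S)) = ¬True = False
P ↓ S = False ↓ False = True
¬(P ↓ S) = ¬True = False
¬(P ↓ S) ↓ P = False ↓ False = True
(¬(P ↓ S) ↓ P) ↔ P = True ↔ False = False
P ⊕ S = False ⊕ False = False
(P ⊕ S) ↑ S = False ↑ False = True
((¬(P ↓ S) ↓ P) ↔ P) ↓ ((P ⊕ S) ↑ S) = False ↓ True = False
¬((S ⊕ P) ↑ (P ↑ S)) ⊕ (((¬(P ↓ S) ↓ P) ↔ P) ↓ ((P ⊕ S) ↑ S)) = False ⊕ False = False
¬(¬((S ⊕ P) ↑ (P ↑ S)) ⊕ (((¬(P ↓ S) ↓ P) ↔ P) ↓ ((P ⊕ S) ↑ S))) = ¬False = True
(P ⊕ ((S ↓ ¬(S ↓ P)) ↑ (((P ↔ S) ⊕ S) ↑ S))) ↑ ¬(¬((S ⊕ P) ↑ (P ↑ S)) ⊕ (((¬(P ↓ S) ↓ P) ↔ P) ↓ ((P ⊕ S) ↑ S))) = False ↑ True = True
S ⊕ ((P ⊕ ((S ↓ ¬(S ↓ P)) ↑ (((P ↔ S) ⊕ S) ↑ S))) ↑ ¬(¬((S ⊕ P) ↑ (P ↑ S)) ⊕ (((¬(P ↓ S) ↓ P) ↔ P) ↓ ((P ⊕ S) ↑ S)))) = False ⊕ True = True

True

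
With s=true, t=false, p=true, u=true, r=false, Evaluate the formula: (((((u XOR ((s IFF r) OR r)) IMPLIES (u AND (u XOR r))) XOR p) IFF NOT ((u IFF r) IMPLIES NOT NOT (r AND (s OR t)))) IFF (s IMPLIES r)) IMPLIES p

true

s IFF r = true IFF false = false
(s IFF r) OR r = false OR false = false
u XOR ((s IFF r) OR r) = true XOR false = true
u XOR r = true XOR false = true
u AND (u XOR r) = true AND true = true
(u XOR ((s IFF r) OR r)) IMPLIES (u AND (u XOR r)) = true IMPLIES true = true
((u XOR ((s IFF r) OR r)) IMPLIES (u AND (u XOR r))) XOR p = true XOR true = false
u IFF r = true IFF false = false
s OR t = true OR false = true
r AND (s OR t) = false AND true = false
NOT (r AND (s OR t)) = NOT false = true
NOT NOT (r AND (s OR t)) = NOT true = false
(u IFF r) IMPLIES NOT NOT (r AND (s OR t)) = false IMPLIES false = true
NOT ((u IFF r) IMPLIES NOT NOT (r AND (s OR t))) = NOT true = false
(((u XOR ((s IFF r) OR r)) IMPLIES (u AND (u XOR r))) XOR p) IFF NOT ((u IFF r) IMPLIES NOT NOT (r AND (s OR t))) = false IFF false = true
s IMPLIES r = true IMPLIES false = false
((((u XOR ((s IFF r) OR r)) IMPLIES (u AND (u XOR r))) XOR p) IFF NOT ((u IFF r) IMPLIES NOT NOT (r AND (s OR t)))) IFF (s IMPLIES r) = true IFF false = false
(((((u XOR ((s IFF r) OR r)) IMPLIES (u AND (u XOR r))) XOR p) IFF NOT ((u IFF r) IMPLIES NOT NOT (r AND (s OR t)))) IFF (s IMPLIES r)) IMPLIES p = false IMPLIES true = true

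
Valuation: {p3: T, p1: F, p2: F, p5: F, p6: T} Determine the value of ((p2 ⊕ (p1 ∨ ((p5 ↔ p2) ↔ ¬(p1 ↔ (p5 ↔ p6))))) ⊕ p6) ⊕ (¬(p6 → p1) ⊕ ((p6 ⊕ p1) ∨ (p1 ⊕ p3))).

p5 ↔ p2 = F ↔ F = T
p5 ↔ p6 = F ↔ T = F
p1 ↔ (p5 ↔ p6) = F ↔ F = T
¬(p1 ↔ (p5 ↔ p6)) = ¬T = F
(p5 ↔ p2) ↔ ¬(p1 ↔ (p5 ↔ p6)) = T ↔ F = F
p1 ∨ ((p5 ↔ p2) ↔ ¬(p1 ↔ (p5 ↔ p6))) = F ∨ F = F
p2 ⊕ (p1 ∨ ((p5 ↔ p2) ↔ ¬(p1 ↔ (p5 ↔ p6)))) = F ⊕ F = F
(p2 ⊕ (p1 ∨ ((p5 ↔ p2) ↔ ¬(p1 ↔ (p5 ↔ p6))))) ⊕ p6 = F ⊕ T = T
p6 → p1 = T → F = F
¬(p6 → p1) = ¬F = T
p6 ⊕ p1 = T ⊕ F = T
p1 ⊕ p3 = F ⊕ T = T
(p6 ⊕ p1) ∨ (p1 ⊕ p3) = T ∨ T = T
¬(p6 → p1) ⊕ ((p6 ⊕ p1) ∨ (p1 ⊕ p3)) = T ⊕ T = F
((p2 ⊕ (p1 ∨ ((p5 ↔ p2) ↔ ¬(p1 ↔ (p5 ↔ p6))))) ⊕ p6) ⊕ (¬(p6 → p1) ⊕ ((p6 ⊕ p1) ∨ (p1 ⊕ p3))) = T ⊕ F = T

T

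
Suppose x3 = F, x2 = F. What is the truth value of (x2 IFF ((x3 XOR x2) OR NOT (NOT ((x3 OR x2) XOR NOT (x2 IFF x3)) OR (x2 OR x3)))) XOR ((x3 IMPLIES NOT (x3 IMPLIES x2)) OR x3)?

x3 XOR x2 = F XOR F = F
x3 OR x2 = F OR F = F
x2 IFF x3 = F IFF F = T
NOT (x2 IFF x3) = NOT T = F
(x3 OR x2) XOR NOT (x2 IFF x3) = F XOR F = F
NOT ((x3 OR x2) XOR NOT (x2 IFF x3)) = NOT F = T
x2 OR x3 = F OR F = F
NOT ((x3 OR x2) XOR NOT (x2 IFF x3)) OR (x2 OR x3) = T OR F = T
NOT (NOT ((x3 OR x2) XOR NOT (x2 IFF x3)) OR (x2 OR x3)) = NOT T = F
(x3 XOR x2) OR NOT (NOT ((x3 OR x2) XOR NOT (x2 IFF x3)) OR (x2 OR x3)) = F OR F = F
x2 IFF ((x3 XOR x2) OR NOT (NOT ((x3 OR x2) XOR NOT (x2 IFF x3)) OR (x2 OR x3))) = F IFF F = T
x3 IMPLIES x2 = F IMPLIES F = T
NOT (x3 IMPLIES x2) = NOT T = F
x3 IMPLIES NOT (x3 IMPLIES x2) = F IMPLIES F = T
(x3 IMPLIES NOT (x3 IMPLIES x2)) OR x3 = T OR F = T
(x2 IFF ((x3 XOR x2) OR NOT (NOT ((x3 OR x2) XOR NOT (x2 IFF x3)) OR (x2 OR x3)))) XOR ((x3 IMPLIES NOT (x3 IMPLIES x2)) OR x3) = T XOR T = F

F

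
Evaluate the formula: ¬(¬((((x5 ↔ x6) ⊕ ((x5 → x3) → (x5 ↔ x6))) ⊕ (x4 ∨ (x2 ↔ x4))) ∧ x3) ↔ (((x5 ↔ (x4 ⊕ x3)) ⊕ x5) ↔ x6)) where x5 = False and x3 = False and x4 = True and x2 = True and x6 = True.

True

Substituting x5=False, x3=False, x4=True, x2=True, x6=True:
x5 ↔ x6 = False ↔ True = False
x5 → x3 = False → False = True
x5 ↔ x6 = False ↔ True = False
(x5 → x3) → (x5 ↔ x6) = True → False = False
(x5 ↔ x6) ⊕ ((x5 → x3) → (x5 ↔ x6)) = False ⊕ False = False
x2 ↔ x4 = True ↔ True = True
x4 ∨ (x2 ↔ x4) = True ∨ True = True
((x5 ↔ x6) ⊕ ((x5 → x3) → (x5 ↔ x6))) ⊕ (x4 ∨ (x2 ↔ x4)) = False ⊕ True = True
(((x5 ↔ x6) ⊕ ((x5 → x3) → (x5 ↔ x6))) ⊕ (x4 ∨ (x2 ↔ x4))) ∧ x3 = True ∧ False = False
¬((((x5 ↔ x6) ⊕ ((x5 → x3) → (x5 ↔ x6))) ⊕ (x4 ∨ (x2 ↔ x4))) ∧ x3) = ¬False = True
x4 ⊕ x3 = True ⊕ False = True
x5 ↔ (x4 ⊕ x3) = False ↔ True = False
(x5 ↔ (x4 ⊕ x3)) ⊕ x5 = False ⊕ False = False
((x5 ↔ (x4 ⊕ x3)) ⊕ x5) ↔ x6 = False ↔ True = False
¬((((x5 ↔ x6) ⊕ ((x5 → x3) → (x5 ↔ x6))) ⊕ (x4 ∨ (x2 ↔ x4))) ∧ x3) ↔ (((x5 ↔ (x4 ⊕ x3)) ⊕ x5) ↔ x6) = True ↔ False = False
¬(¬((((x5 ↔ x6) ⊕ ((x5 → x3) → (x5 ↔ x6))) ⊕ (x4 ∨ (x2 ↔ x4))) ∧ x3) ↔ (((x5 ↔ (x4 ⊕ x3)) ⊕ x5) ↔ x6)) = ¬False = True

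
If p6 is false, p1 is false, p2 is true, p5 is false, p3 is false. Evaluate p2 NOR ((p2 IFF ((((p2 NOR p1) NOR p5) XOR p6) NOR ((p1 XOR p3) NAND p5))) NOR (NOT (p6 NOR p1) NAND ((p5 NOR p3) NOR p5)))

False

p2 NOR p1 = True NOR False = False
(p2 NOR p1) NOR p5 = False NOR False = True
((p2 NOR p1) NOR p5) XOR p6 = True XOR False = True
p1 XOR p3 = False XOR False = False
(p1 XOR p3) NAND p5 = False NAND False = True
(((p2 NOR p1) NOR p5) XOR p6) NOR ((p1 XOR p3) NAND p5) = True NOR True = False
p2 IFF ((((p2 NOR p1) NOR p5) XOR p6) NOR ((p1 XOR p3) NAND p5)) = True IFF False = False
p6 NOR p1 = False NOR False = True
NOT (p6 NOR p1) = NOT True = False
p5 NOR p3 = False NOR False = True
(p5 NOR p3) NOR p5 = True NOR False = False
NOT (p6 NOR p1) NAND ((p5 NOR p3) NOR p5) = False NAND False = True
(p2 IFF ((((p2 NOR p1) NOR p5) XOR p6) NOR ((p1 XOR p3) NAND p5))) NOR (NOT (p6 NOR p1) NAND ((p5 NOR p3) NOR p5)) = False NOR True = False
p2 NOR ((p2 IFF ((((p2 NOR p1) NOR p5) XOR p6) NOR ((p1 XOR p3) NAND p5))) NOR (NOT (p6 NOR p1) NAND ((p5 NOR p3) NOR p5))) = True NOR False = False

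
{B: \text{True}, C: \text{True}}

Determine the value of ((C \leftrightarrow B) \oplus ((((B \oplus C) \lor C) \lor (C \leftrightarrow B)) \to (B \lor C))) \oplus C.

C \leftrightarrow B = \text{True} \leftrightarrow \text{True} = \text{True}
B \oplus C = \text{True} \oplus \text{True} = \text{False}
(B \oplus C) \lor C = \text{False} \lor \text{True} = \text{True}
C \leftrightarrow B = \text{True} \leftrightarrow \text{True} = \text{True}
((B \oplus C) \lor C) \lor (C \leftrightarrow B) = \text{True} \lor \text{True} = \text{True}
B \lor C = \text{True} \lor \text{True} = \text{True}
(((B \oplus C) \lor C) \lor (C \leftrightarrow B)) \to (B \lor C) = \text{True} \to \text{True} = \text{True}
(C \leftrightarrow B) \oplus ((((B \oplus C) \lor C) \lor (C \leftrightarrow B)) \to (B \lor C)) = \text{True} \oplus \text{True} = \text{False}
((C \leftrightarrow B) \oplus ((((B \oplus C) \lor C) \lor (C \leftrightarrow B)) \to (B \lor C))) \oplus C = \text{False} \oplus \text{True} = \text{True}

\text{True}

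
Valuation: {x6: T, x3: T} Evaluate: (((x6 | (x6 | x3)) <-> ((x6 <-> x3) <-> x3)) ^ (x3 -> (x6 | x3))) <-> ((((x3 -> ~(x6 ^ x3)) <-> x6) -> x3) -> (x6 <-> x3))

F

x6 | x3 = T | T = T
x6 | (x6 | x3) = T | T = T
x6 <-> x3 = T <-> T = T
(x6 <-> x3) <-> x3 = T <-> T = T
(x6 | (x6 | x3)) <-> ((x6 <-> x3) <-> x3) = T <-> T = T
x6 | x3 = T | T = T
x3 -> (x6 | x3) = T -> T = T
((x6 | (x6 | x3)) <-> ((x6 <-> x3) <-> x3)) ^ (x3 -> (x6 | x3)) = T ^ T = F
x6 ^ x3 = T ^ T = F
~(x6 ^ x3) = ~F = T
x3 -> ~(x6 ^ x3) = T -> T = T
(x3 -> ~(x6 ^ x3)) <-> x6 = T <-> T = T
((x3 -> ~(x6 ^ x3)) <-> x6) -> x3 = T -> T = T
x6 <-> x3 = T <-> T = T
(((x3 -> ~(x6 ^ x3)) <-> x6) -> x3) -> (x6 <-> x3) = T -> T = T
(((x6 | (x6 | x3)) <-> ((x6 <-> x3) <-> x3)) ^ (x3 -> (x6 | x3))) <-> ((((x3 -> ~(x6 ^ x3)) <-> x6) -> x3) -> (x6 <-> x3)) = F <-> T = F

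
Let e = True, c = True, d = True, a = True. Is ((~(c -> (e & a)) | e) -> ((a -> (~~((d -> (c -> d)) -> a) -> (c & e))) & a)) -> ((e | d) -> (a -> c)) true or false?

e & a = True & True = True
c -> (e & a) = True -> True = True
~(c -> (e & a)) = ~True = False
~(c -> (e & a)) | e = False | True = True
c -> d = True -> True = True
d -> (c -> d) = True -> True = True
(d -> (c -> d)) -> a = True -> True = True
~((d -> (c -> d)) -> a) = ~True = False
~~((d -> (c -> d)) -> a) = ~False = True
c & e = True & True = True
~~((d -> (c -> d)) -> a) -> (c & e) = True -> True = True
a -> (~~((d -> (c -> d)) -> a) -> (c & e)) = True -> True = True
(a -> (~~((d -> (c -> d)) -> a) -> (c & e))) & a = True & True = True
(~(c -> (e & a)) | e) -> ((a -> (~~((d -> (c -> d)) -> a) -> (c & e))) & a) = True -> True = True
e | d = True | True = True
a -> c = True -> True = True
(e | d) -> (a -> c) = True -> True = True
((~(c -> (e & a)) | e) -> ((a -> (~~((d -> (c -> d)) -> a) -> (c & e))) & a)) -> ((e | d) -> (a -> c)) = True -> True = True

True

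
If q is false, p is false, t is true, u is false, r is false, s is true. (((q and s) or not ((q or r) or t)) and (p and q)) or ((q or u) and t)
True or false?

False

q and s = False and True = False
q or r = False or False = False
(q or r) or t = False or True = True
not ((q or r) or t) = not True = False
(q and s) or not ((q or r) or t) = False or False = False
p and q = False and False = False
((q and s) or not ((q or r) or t)) and (p and q) = False and False = False
q or u = False or False = False
(q or u) and t = False and True = False
(((q and s) or not ((q or r) or t)) and (p and q)) or ((q or u) and t) = False or False = False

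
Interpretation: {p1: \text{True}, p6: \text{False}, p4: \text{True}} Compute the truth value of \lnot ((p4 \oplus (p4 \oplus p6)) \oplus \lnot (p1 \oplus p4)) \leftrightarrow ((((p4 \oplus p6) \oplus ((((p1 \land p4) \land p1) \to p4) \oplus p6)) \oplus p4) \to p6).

p4 \oplus p6 = \text{True} \oplus \text{False} = \text{True}
p4 \oplus (p4 \oplus p6) = \text{True} \oplus \text{True} = \text{False}
p1 \oplus p4 = \text{True} \oplus \text{True} = \text{False}
\lnot (p1 \oplus p4) = \lnot \text{False} = \text{True}
(p4 \oplus (p4 \oplus p6)) \oplus \lnot (p1 \oplus p4) = \text{False} \oplus \text{True} = \text{True}
\lnot ((p4 \oplus (p4 \oplus p6)) \oplus \lnot (p1 \oplus p4)) = \lnot \text{True} = \text{False}
p4 \oplus p6 = \text{True} \oplus \text{False} = \text{True}
p1 \land p4 = \text{True} \land \text{True} = \text{True}
(p1 \land p4) \land p1 = \text{True} \land \text{True} = \text{True}
((p1 \land p4) \land p1) \to p4 = \text{True} \to \text{True} = \text{True}
(((p1 \land p4) \land p1) \to p4) \oplus p6 = \text{True} \oplus \text{False} = \text{True}
(p4 \oplus p6) \oplus ((((p1 \land p4) \land p1) \to p4) \oplus p6) = \text{True} \oplus \text{True} = \text{False}
((p4 \oplus p6) \oplus ((((p1 \land p4) \land p1) \to p4) \oplus p6)) \oplus p4 = \text{False} \oplus \text{True} = \text{True}
(((p4 \oplus p6) \oplus ((((p1 \land p4) \land p1) \to p4) \oplus p6)) \oplus p4) \to p6 = \text{True} \to \text{False} = \text{False}
\lnot ((p4 \oplus (p4 \oplus p6)) \oplus \lnot (p1 \oplus p4)) \leftrightarrow ((((p4 \oplus p6) \oplus ((((p1 \land p4) \land p1) \to p4) \oplus p6)) \oplus p4) \to p6) = \text{False} \leftrightarrow \text{False} = \text{True}

\text{True}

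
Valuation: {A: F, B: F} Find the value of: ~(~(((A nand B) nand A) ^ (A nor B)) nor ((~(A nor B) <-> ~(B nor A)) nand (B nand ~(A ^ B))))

T

Substituting A=F, B=F:
A nand B = F nand F = T
(A nand B) nand A = T nand F = T
A nor B = F nor F = T
((A nand B) nand A) ^ (A nor B) = T ^ T = F
~(((A nand B) nand A) ^ (A nor B)) = ~F = T
A nor B = F nor F = T
~(A nor B) = ~T = F
B nor A = F nor F = T
~(B nor A) = ~T = F
~(A nor B) <-> ~(B nor A) = F <-> F = T
A ^ B = F ^ F = F
~(A ^ B) = ~F = T
B nand ~(A ^ B) = F nand T = T
(~(A nor B) <-> ~(B nor A)) nand (B nand ~(A ^ B)) = T nand T = F
~(((A nand B) nand A) ^ (A nor B)) nor ((~(A nor B) <-> ~(B nor A)) nand (B nand ~(A ^ B))) = T nor F = F
~(~(((A nand B) nand A) ^ (A nor B)) nor ((~(A nor B) <-> ~(B nor A)) nand (B nand ~(A ^ B)))) = ~F = T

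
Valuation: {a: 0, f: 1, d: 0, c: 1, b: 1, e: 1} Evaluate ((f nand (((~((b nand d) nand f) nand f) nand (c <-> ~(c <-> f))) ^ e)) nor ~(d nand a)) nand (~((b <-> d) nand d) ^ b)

1

Substituting a=0, f=1, d=0, c=1, b=1, e=1:
b nand d = 1 nand 0 = 1
(b nand d) nand f = 1 nand 1 = 0
~((b nand d) nand f) = ~0 = 1
~((b nand d) nand f) nand f = 1 nand 1 = 0
c <-> f = 1 <-> 1 = 1
~(c <-> f) = ~1 = 0
c <-> ~(c <-> f) = 1 <-> 0 = 0
(~((b nand d) nand f) nand f) nand (c <-> ~(c <-> f)) = 0 nand 0 = 1
((~((b nand d) nand f) nand f) nand (c <-> ~(c <-> f))) ^ e = 1 ^ 1 = 0
f nand (((~((b nand d) nand f) nand f) nand (c <-> ~(c <-> f))) ^ e) = 1 nand 0 = 1
d nand a = 0 nand 0 = 1
~(d nand a) = ~1 = 0
(f nand (((~((b nand d) nand f) nand f) nand (c <-> ~(c <-> f))) ^ e)) nor ~(d nand a) = 1 nor 0 = 0
b <-> d = 1 <-> 0 = 0
(b <-> d) nand d = 0 nand 0 = 1
~((b <-> d) nand d) = ~1 = 0
~((b <-> d) nand d) ^ b = 0 ^ 1 = 1
((f nand (((~((b nand d) nand f) nand f) nand (c <-> ~(c <-> f))) ^ e)) nor ~(d nand a)) nand (~((b <-> d) nand d) ^ b) = 0 nand 1 = 1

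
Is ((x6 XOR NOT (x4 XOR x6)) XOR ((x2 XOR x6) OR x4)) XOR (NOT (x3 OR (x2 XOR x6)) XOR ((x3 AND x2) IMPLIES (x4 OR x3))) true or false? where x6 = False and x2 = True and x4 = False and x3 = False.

True

x4 XOR x6 = False XOR False = False
NOT (x4 XOR x6) = NOT False = True
x6 XOR NOT (x4 XOR x6) = False XOR True = True
x2 XOR x6 = True XOR False = True
(x2 XOR x6) OR x4 = True OR False = True
(x6 XOR NOT (x4 XOR x6)) XOR ((x2 XOR x6) OR x4) = True XOR True = False
x2 XOR x6 = True XOR False = True
x3 OR (x2 XOR x6) = False OR True = True
NOT (x3 OR (x2 XOR x6)) = NOT True = False
x3 AND x2 = False AND True = False
x4 OR x3 = False OR False = False
(x3 AND x2) IMPLIES (x4 OR x3) = False IMPLIES False = True
NOT (x3 OR (x2 XOR x6)) XOR ((x3 AND x2) IMPLIES (x4 OR x3)) = False XOR True = True
((x6 XOR NOT (x4 XOR x6)) XOR ((x2 XOR x6) OR x4)) XOR (NOT (x3 OR (x2 XOR x6)) XOR ((x3 AND x2) IMPLIES (x4 OR x3))) = False XOR True = True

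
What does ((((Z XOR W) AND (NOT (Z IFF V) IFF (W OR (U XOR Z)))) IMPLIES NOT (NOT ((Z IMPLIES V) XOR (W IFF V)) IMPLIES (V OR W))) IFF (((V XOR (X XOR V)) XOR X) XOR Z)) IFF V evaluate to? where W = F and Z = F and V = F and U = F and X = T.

Z XOR W = F XOR F = F
Z IFF V = F IFF F = T
NOT (Z IFF V) = NOT T = F
U XOR Z = F XOR F = F
W OR (U XOR Z) = F OR F = F
NOT (Z IFF V) IFF (W OR (U XOR Z)) = F IFF F = T
(Z XOR W) AND (NOT (Z IFF V) IFF (W OR (U XOR Z))) = F AND T = F
Z IMPLIES V = F IMPLIES F = T
W IFF V = F IFF F = T
(Z IMPLIES V) XOR (W IFF V) = T XOR T = F
NOT ((Z IMPLIES V) XOR (W IFF V)) = NOT F = T
V OR W = F OR F = F
NOT ((Z IMPLIES V) XOR (W IFF V)) IMPLIES (V OR W) = T IMPLIES F = F
NOT (NOT ((Z IMPLIES V) XOR (W IFF V)) IMPLIES (V OR W)) = NOT F = T
((Z XOR W) AND (NOT (Z IFF V) IFF (W OR (U XOR Z)))) IMPLIES NOT (NOT ((Z IMPLIES V) XOR (W IFF V)) IMPLIES (V OR W)) = F IMPLIES T = T
X XOR V = T XOR F = T
V XOR (X XOR V) = F XOR T = T
(V XOR (X XOR V)) XOR X = T XOR T = F
((V XOR (X XOR V)) XOR X) XOR Z = F XOR F = F
(((Z XOR W) AND (NOT (Z IFF V) IFF (W OR (U XOR Z)))) IMPLIES NOT (NOT ((Z IMPLIES V) XOR (W IFF V)) IMPLIES (V OR W))) IFF (((V XOR (X XOR V)) XOR X) XOR Z) = T IFF F = F
((((Z XOR W) AND (NOT (Z IFF V) IFF (W OR (U XOR Z)))) IMPLIES NOT (NOT ((Z IMPLIES V) XOR (W IFF V)) IMPLIES (V OR W))) IFF (((V XOR (X XOR V)) XOR X) XOR Z)) IFF V = F IFF F = T

T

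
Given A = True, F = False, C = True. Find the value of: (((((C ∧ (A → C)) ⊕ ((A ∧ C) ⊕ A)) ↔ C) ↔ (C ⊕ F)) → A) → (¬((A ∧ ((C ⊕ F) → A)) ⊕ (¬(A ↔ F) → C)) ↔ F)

A → C = True → True = True
C ∧ (A → C) = True ∧ True = True
A ∧ C = True ∧ True = True
(A ∧ C) ⊕ A = True ⊕ True = False
(C ∧ (A → C)) ⊕ ((A ∧ C) ⊕ A) = True ⊕ False = True
((C ∧ (A → C)) ⊕ ((A ∧ C) ⊕ A)) ↔ C = True ↔ True = True
C ⊕ F = True ⊕ False = True
(((C ∧ (A → C)) ⊕ ((A ∧ C) ⊕ A)) ↔ C) ↔ (C ⊕ F) = True ↔ True = True
((((C ∧ (A → C)) ⊕ ((A ∧ C) ⊕ A)) ↔ C) ↔ (C ⊕ F)) → A = True → True = True
C ⊕ F = True ⊕ False = True
(C ⊕ F) → A = True → True = True
A ∧ ((C ⊕ F) → A) = True ∧ True = True
A ↔ F = True ↔ False = False
¬(A ↔ F) = ¬False = True
¬(A ↔ F) → C = True → True = True
(A ∧ ((C ⊕ F) → A)) ⊕ (¬(A ↔ F) → C) = True ⊕ True = False
¬((A ∧ ((C ⊕ F) → A)) ⊕ (¬(A ↔ F) → C)) = ¬False = True
¬((A ∧ ((C ⊕ F) → A)) ⊕ (¬(A ↔ F) → C)) ↔ F = True ↔ False = False
(((((C ∧ (A → C)) ⊕ ((A ∧ C) ⊕ A)) ↔ C) ↔ (C ⊕ F)) → A) → (¬((A ∧ ((C ⊕ F) → A)) ⊕ (¬(A ↔ F) → C)) ↔ F) = True → False = False

False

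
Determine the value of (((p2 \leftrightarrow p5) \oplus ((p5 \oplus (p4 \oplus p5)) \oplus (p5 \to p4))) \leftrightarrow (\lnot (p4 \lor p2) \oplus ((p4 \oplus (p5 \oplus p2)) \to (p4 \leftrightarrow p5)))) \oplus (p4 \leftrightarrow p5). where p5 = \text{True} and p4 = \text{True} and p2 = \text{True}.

Substituting p5=\text{True}, p4=\text{True}, p2=\text{True}:
p2 \leftrightarrow p5 = \text{True} \leftrightarrow \text{True} = \text{True}
p4 \oplus p5 = \text{True} \oplus \text{True} = \text{False}
p5 \oplus (p4 \oplus p5) = \text{True} \oplus \text{False} = \text{True}
p5 \to p4 = \text{True} \to \text{True} = \text{True}
(p5 \oplus (p4 \oplus p5)) \oplus (p5 \to p4) = \text{True} \oplus \text{True} = \text{False}
(p2 \leftrightarrow p5) \oplus ((p5 \oplus (p4 \oplus p5)) \oplus (p5 \to p4)) = \text{True} \oplus \text{False} = \text{True}
p4 \lor p2 = \text{True} \lor \text{True} = \text{True}
\lnot (p4 \lor p2) = \lnot \text{True} = \text{False}
p5 \oplus p2 = \text{True} \oplus \text{True} = \text{False}
p4 \oplus (p5 \oplus p2) = \text{True} \oplus \text{False} = \text{True}
p4 \leftrightarrow p5 = \text{True} \leftrightarrow \text{True} = \text{True}
(p4 \oplus (p5 \oplus p2)) \to (p4 \leftrightarrow p5) = \text{True} \to \text{True} = \text{True}
\lnot (p4 \lor p2) \oplus ((p4 \oplus (p5 \oplus p2)) \to (p4 \leftrightarrow p5)) = \text{False} \oplus \text{True} = \text{True}
((p2 \leftrightarrow p5) \oplus ((p5 \oplus (p4 \oplus p5)) \oplus (p5 \to p4))) \leftrightarrow (\lnot (p4 \lor p2) \oplus ((p4 \oplus (p5 \oplus p2)) \to (p4 \leftrightarrow p5))) = \text{True} \leftrightarrow \text{True} = \text{True}
p4 \leftrightarrow p5 = \text{True} \leftrightarrow \text{True} = \text{True}
(((p2 \leftrightarrow p5) \oplus ((p5 \oplus (p4 \oplus p5)) \oplus (p5 \to p4))) \leftrightarrow (\lnot (p4 \lor p2) \oplus ((p4 \oplus (p5 \oplus p2)) \to (p4 \leftrightarrow p5)))) \oplus (p4 \leftrightarrow p5) = \text{True} \oplus \text{True} = \text{False}

\text{False}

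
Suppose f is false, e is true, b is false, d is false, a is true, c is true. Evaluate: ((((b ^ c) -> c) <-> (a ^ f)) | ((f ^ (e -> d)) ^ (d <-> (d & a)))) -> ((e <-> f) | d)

0

b ^ c = 0 ^ 1 = 1
(b ^ c) -> c = 1 -> 1 = 1
a ^ f = 1 ^ 0 = 1
((b ^ c) -> c) <-> (a ^ f) = 1 <-> 1 = 1
e -> d = 1 -> 0 = 0
f ^ (e -> d) = 0 ^ 0 = 0
d & a = 0 & 1 = 0
d <-> (d & a) = 0 <-> 0 = 1
(f ^ (e -> d)) ^ (d <-> (d & a)) = 0 ^ 1 = 1
(((b ^ c) -> c) <-> (a ^ f)) | ((f ^ (e -> d)) ^ (d <-> (d & a))) = 1 | 1 = 1
e <-> f = 1 <-> 0 = 0
(e <-> f) | d = 0 | 0 = 0
((((b ^ c) -> c) <-> (a ^ f)) | ((f ^ (e -> d)) ^ (d <-> (d & a)))) -> ((e <-> f) | d) = 1 -> 0 = 0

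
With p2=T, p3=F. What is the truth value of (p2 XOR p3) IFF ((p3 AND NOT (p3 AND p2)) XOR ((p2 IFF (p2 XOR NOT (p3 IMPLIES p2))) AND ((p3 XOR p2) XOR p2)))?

p2 XOR p3 = T XOR F = T
p3 AND p2 = F AND T = F
NOT (p3 AND p2) = NOT F = T
p3 AND NOT (p3 AND p2) = F AND T = F
p3 IMPLIES p2 = F IMPLIES T = T
NOT (p3 IMPLIES p2) = NOT T = F
p2 XOR NOT (p3 IMPLIES p2) = T XOR F = T
p2 IFF (p2 XOR NOT (p3 IMPLIES p2)) = T IFF T = T
p3 XOR p2 = F XOR T = T
(p3 XOR p2) XOR p2 = T XOR T = F
(p2 IFF (p2 XOR NOT (p3 IMPLIES p2))) AND ((p3 XOR p2) XOR p2) = T AND F = F
(p3 AND NOT (p3 AND p2)) XOR ((p2 IFF (p2 XOR NOT (p3 IMPLIES p2))) AND ((p3 XOR p2) XOR p2)) = F XOR F = F
(p2 XOR p3) IFF ((p3 AND NOT (p3 AND p2)) XOR ((p2 IFF (p2 XOR NOT (p3 IMPLIES p2))) AND ((p3 XOR p2) XOR p2))) = T IFF F = F

F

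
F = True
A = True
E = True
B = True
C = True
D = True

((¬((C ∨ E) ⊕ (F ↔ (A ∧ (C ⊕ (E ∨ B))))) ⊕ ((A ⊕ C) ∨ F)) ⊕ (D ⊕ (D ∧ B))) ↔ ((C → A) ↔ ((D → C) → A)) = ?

True

Substituting F=True, A=True, E=True, B=True, C=True, D=True:
C ∨ E = True ∨ True = True
E ∨ B = True ∨ True = True
C ⊕ (E ∨ B) = True ⊕ True = False
A ∧ (C ⊕ (E ∨ B)) = True ∧ False = False
F ↔ (A ∧ (C ⊕ (E ∨ B))) = True ↔ False = False
(C ∨ E) ⊕ (F ↔ (A ∧ (C ⊕ (E ∨ B)))) = True ⊕ False = True
¬((C ∨ E) ⊕ (F ↔ (A ∧ (C ⊕ (E ∨ B))))) = ¬True = False
A ⊕ C = True ⊕ True = False
(A ⊕ C) ∨ F = False ∨ True = True
¬((C ∨ E) ⊕ (F ↔ (A ∧ (C ⊕ (E ∨ B))))) ⊕ ((A ⊕ C) ∨ F) = False ⊕ True = True
D ∧ B = True ∧ True = True
D ⊕ (D ∧ B) = True ⊕ True = False
(¬((C ∨ E) ⊕ (F ↔ (A ∧ (C ⊕ (E ∨ B))))) ⊕ ((A ⊕ C) ∨ F)) ⊕ (D ⊕ (D ∧ B)) = True ⊕ False = True
C → A = True → True = True
D → C = True → True = True
(D → C) → A = True → True = True
(C → A) ↔ ((D → C) → A) = True ↔ True = True
((¬((C ∨ E) ⊕ (F ↔ (A ∧ (C ⊕ (E ∨ B))))) ⊕ ((A ⊕ C) ∨ F)) ⊕ (D ⊕ (D ∧ B))) ↔ ((C → A) ↔ ((D → C) → A)) = True ↔ True = True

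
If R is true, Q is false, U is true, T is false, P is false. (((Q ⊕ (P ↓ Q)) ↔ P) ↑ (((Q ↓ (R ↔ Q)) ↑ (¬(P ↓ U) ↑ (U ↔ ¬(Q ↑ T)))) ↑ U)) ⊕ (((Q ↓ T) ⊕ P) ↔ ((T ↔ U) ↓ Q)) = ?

False

Substituting R=True, Q=False, U=True, T=False, P=False:
P ↓ Q = False ↓ False = True
Q ⊕ (P ↓ Q) = False ⊕ True = True
(Q ⊕ (P ↓ Q)) ↔ P = True ↔ False = False
R ↔ Q = True ↔ False = False
Q ↓ (R ↔ Q) = False ↓ False = True
P ↓ U = False ↓ True = False
¬(P ↓ U) = ¬False = True
Q ↑ T = False ↑ False = True
¬(Q ↑ T) = ¬True = False
U ↔ ¬(Q ↑ T) = True ↔ False = False
¬(P ↓ U) ↑ (U ↔ ¬(Q ↑ T)) = True ↑ False = True
(Q ↓ (R ↔ Q)) ↑ (¬(P ↓ U) ↑ (U ↔ ¬(Q ↑ T))) = True ↑ True = False
((Q ↓ (R ↔ Q)) ↑ (¬(P ↓ U) ↑ (U ↔ ¬(Q ↑ T)))) ↑ U = False ↑ True = True
((Q ⊕ (P ↓ Q)) ↔ P) ↑ (((Q ↓ (R ↔ Q)) ↑ (¬(P ↓ U) ↑ (U ↔ ¬(Q ↑ T)))) ↑ U) = False ↑ True = True
Q ↓ T = False ↓ False = True
(Q ↓ T) ⊕ P = True ⊕ False = True
T ↔ U = False ↔ True = False
(T ↔ U) ↓ Q = False ↓ False = True
((Q ↓ T) ⊕ P) ↔ ((T ↔ U) ↓ Q) = True ↔ True = True
(((Q ⊕ (P ↓ Q)) ↔ P) ↑ (((Q ↓ (R ↔ Q)) ↑ (¬(P ↓ U) ↑ (U ↔ ¬(Q ↑ T)))) ↑ U)) ⊕ (((Q ↓ T) ⊕ P) ↔ ((T ↔ U) ↓ Q)) = True ⊕ True = False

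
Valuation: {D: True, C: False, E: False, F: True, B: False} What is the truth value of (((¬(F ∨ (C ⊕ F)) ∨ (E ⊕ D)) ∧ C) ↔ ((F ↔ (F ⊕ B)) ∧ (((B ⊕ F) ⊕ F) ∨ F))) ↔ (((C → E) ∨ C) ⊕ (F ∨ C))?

C ⊕ F = False ⊕ True = True
F ∨ (C ⊕ F) = True ∨ True = True
¬(F ∨ (C ⊕ F)) = ¬True = False
E ⊕ D = False ⊕ True = True
¬(F ∨ (C ⊕ F)) ∨ (E ⊕ D) = False ∨ True = True
(¬(F ∨ (C ⊕ F)) ∨ (E ⊕ D)) ∧ C = True ∧ False = False
F ⊕ B = True ⊕ False = True
F ↔ (F ⊕ B) = True ↔ True = True
B ⊕ F = False ⊕ True = True
(B ⊕ F) ⊕ F = True ⊕ True = False
((B ⊕ F) ⊕ F) ∨ F = False ∨ True = True
(F ↔ (F ⊕ B)) ∧ (((B ⊕ F) ⊕ F) ∨ F) = True ∧ True = True
((¬(F ∨ (C ⊕ F)) ∨ (E ⊕ D)) ∧ C) ↔ ((F ↔ (F ⊕ B)) ∧ (((B ⊕ F) ⊕ F) ∨ F)) = False ↔ True = False
C → E = False → False = True
(C → E) ∨ C = True ∨ False = True
F ∨ C = True ∨ False = True
((C → E) ∨ C) ⊕ (F ∨ C) = True ⊕ True = False
(((¬(F ∨ (C ⊕ F)) ∨ (E ⊕ D)) ∧ C) ↔ ((F ↔ (F ⊕ B)) ∧ (((B ⊕ F) ⊕ F) ∨ F))) ↔ (((C → E) ∨ C) ⊕ (F ∨ C)) = False ↔ False = True

True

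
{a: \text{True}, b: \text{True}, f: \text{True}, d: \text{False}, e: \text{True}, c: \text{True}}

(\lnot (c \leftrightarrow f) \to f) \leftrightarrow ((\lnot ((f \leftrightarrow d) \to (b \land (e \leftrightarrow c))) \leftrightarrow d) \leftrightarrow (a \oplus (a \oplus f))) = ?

c \leftrightarrow f = \text{True} \leftrightarrow \text{True} = \text{True}
\lnot (c \leftrightarrow f) = \lnot \text{True} = \text{False}
\lnot (c \leftrightarrow f) \to f = \text{False} \to \text{True} = \text{True}
f \leftrightarrow d = \text{True} \leftrightarrow \text{False} = \text{False}
e \leftrightarrow c = \text{True} \leftrightarrow \text{True} = \text{True}
b \land (e \leftrightarrow c) = \text{True} \land \text{True} = \text{True}
(f \leftrightarrow d) \to (b \land (e \leftrightarrow c)) = \text{False} \to \text{True} = \text{True}
\lnot ((f \leftrightarrow d) \to (b \land (e \leftrightarrow c))) = \lnot \text{True} = \text{False}
\lnot ((f \leftrightarrow d) \to (b \land (e \leftrightarrow c))) \leftrightarrow d = \text{False} \leftrightarrow \text{False} = \text{True}
a \oplus f = \text{True} \oplus \text{True} = \text{False}
a \oplus (a \oplus f) = \text{True} \oplus \text{False} = \text{True}
(\lnot ((f \leftrightarrow d) \to (b \land (e \leftrightarrow c))) \leftrightarrow d) \leftrightarrow (a \oplus (a \oplus f)) = \text{True} \leftrightarrow \text{True} = \text{True}
(\lnot (c \leftrightarrow f) \to f) \leftrightarrow ((\lnot ((f \leftrightarrow d) \to (b \land (e \leftrightarrow c))) \leftrightarrow d) \leftrightarrow (a \oplus (a \oplus f))) = \text{True} \leftrightarrow \text{True} = \text{True}

\text{True}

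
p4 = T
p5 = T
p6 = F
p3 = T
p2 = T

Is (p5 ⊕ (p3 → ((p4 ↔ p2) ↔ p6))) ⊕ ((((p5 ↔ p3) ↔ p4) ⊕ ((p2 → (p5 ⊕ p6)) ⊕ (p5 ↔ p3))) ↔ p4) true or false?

F

p4 ↔ p2 = T ↔ T = T
(p4 ↔ p2) ↔ p6 = T ↔ F = F
p3 → ((p4 ↔ p2) ↔ p6) = T → F = F
p5 ⊕ (p3 → ((p4 ↔ p2) ↔ p6)) = T ⊕ F = T
p5 ↔ p3 = T ↔ T = T
(p5 ↔ p3) ↔ p4 = T ↔ T = T
p5 ⊕ p6 = T ⊕ F = T
p2 → (p5 ⊕ p6) = T → T = T
p5 ↔ p3 = T ↔ T = T
(p2 → (p5 ⊕ p6)) ⊕ (p5 ↔ p3) = T ⊕ T = F
((p5 ↔ p3) ↔ p4) ⊕ ((p2 → (p5 ⊕ p6)) ⊕ (p5 ↔ p3)) = T ⊕ F = T
(((p5 ↔ p3) ↔ p4) ⊕ ((p2 → (p5 ⊕ p6)) ⊕ (p5 ↔ p3))) ↔ p4 = T ↔ T = T
(p5 ⊕ (p3 → ((p4 ↔ p2) ↔ p6))) ⊕ ((((p5 ↔ p3) ↔ p4) ⊕ ((p2 → (p5 ⊕ p6)) ⊕ (p5 ↔ p3))) ↔ p4) = T ⊕ T = F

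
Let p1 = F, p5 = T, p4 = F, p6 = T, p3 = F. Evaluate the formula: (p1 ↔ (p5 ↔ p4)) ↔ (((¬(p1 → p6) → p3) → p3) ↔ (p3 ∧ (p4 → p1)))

T

p5 ↔ p4 = T ↔ F = F
p1 ↔ (p5 ↔ p4) = F ↔ F = T
p1 → p6 = F → T = T
¬(p1 → p6) = ¬T = F
¬(p1 → p6) → p3 = F → F = T
(¬(p1 → p6) → p3) → p3 = T → F = F
p4 → p1 = F → F = T
p3 ∧ (p4 → p1) = F ∧ T = F
((¬(p1 → p6) → p3) → p3) ↔ (p3 ∧ (p4 → p1)) = F ↔ F = T
(p1 ↔ (p5 ↔ p4)) ↔ (((¬(p1 → p6) → p3) → p3) ↔ (p3 ∧ (p4 → p1))) = T ↔ T = T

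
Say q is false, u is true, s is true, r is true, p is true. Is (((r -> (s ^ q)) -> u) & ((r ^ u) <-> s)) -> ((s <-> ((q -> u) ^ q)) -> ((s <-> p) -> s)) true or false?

s ^ q = True ^ False = True
r -> (s ^ q) = True -> True = True
(r -> (s ^ q)) -> u = True -> True = True
r ^ u = True ^ True = False
(r ^ u) <-> s = False <-> True = False
((r -> (s ^ q)) -> u) & ((r ^ u) <-> s) = True & False = False
q -> u = False -> True = True
(q -> u) ^ q = True ^ False = True
s <-> ((q -> u) ^ q) = True <-> True = True
s <-> p = True <-> True = True
(s <-> p) -> s = True -> True = True
(s <-> ((q -> u) ^ q)) -> ((s <-> p) -> s) = True -> True = True
(((r -> (s ^ q)) -> u) & ((r ^ u) <-> s)) -> ((s <-> ((q -> u) ^ q)) -> ((s <-> p) -> s)) = False -> True = True

True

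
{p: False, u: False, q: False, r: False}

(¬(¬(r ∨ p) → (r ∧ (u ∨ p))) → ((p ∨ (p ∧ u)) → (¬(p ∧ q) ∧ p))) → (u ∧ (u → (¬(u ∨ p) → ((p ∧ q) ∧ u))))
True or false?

Substituting p=False, u=False, q=False, r=False:
r ∨ p = False ∨ False = False
¬(r ∨ p) = ¬False = True
u ∨ p = False ∨ False = False
r ∧ (u ∨ p) = False ∧ False = False
¬(r ∨ p) → (r ∧ (u ∨ p)) = True → False = False
¬(¬(r ∨ p) → (r ∧ (u ∨ p))) = ¬False = True
p ∧ u = False ∧ False = False
p ∨ (p ∧ u) = False ∨ False = False
p ∧ q = False ∧ False = False
¬(p ∧ q) = ¬False = True
¬(p ∧ q) ∧ p = True ∧ False = False
(p ∨ (p ∧ u)) → (¬(p ∧ q) ∧ p) = False → False = True
¬(¬(r ∨ p) → (r ∧ (u ∨ p))) → ((p ∨ (p ∧ u)) → (¬(p ∧ q) ∧ p)) = True → True = True
u ∨ p = False ∨ False = False
¬(u ∨ p) = ¬False = True
p ∧ q = False ∧ False = False
(p ∧ q) ∧ u = False ∧ False = False
¬(u ∨ p) → ((p ∧ q) ∧ u) = True → False = False
u → (¬(u ∨ p) → ((p ∧ q) ∧ u)) = False → False = True
u ∧ (u → (¬(u ∨ p) → ((p ∧ q) ∧ u))) = False ∧ True = False
(¬(¬(r ∨ p) → (r ∧ (u ∨ p))) → ((p ∨ (p ∧ u)) → (¬(p ∧ q) ∧ p))) → (u ∧ (u → (¬(u ∨ p) → ((p ∧ q) ∧ u)))) = True → False = False

False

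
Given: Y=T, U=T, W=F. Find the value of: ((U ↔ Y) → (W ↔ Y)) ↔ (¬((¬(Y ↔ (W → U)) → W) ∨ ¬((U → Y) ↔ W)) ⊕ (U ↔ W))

Substituting Y=T, U=T, W=F:
U ↔ Y = T ↔ T = T
W ↔ Y = F ↔ T = F
(U ↔ Y) → (W ↔ Y) = T → F = F
W → U = F → T = T
Y ↔ (W → U) = T ↔ T = T
¬(Y ↔ (W → U)) = ¬T = F
¬(Y ↔ (W → U)) → W = F → F = T
U → Y = T → T = T
(U → Y) ↔ W = T ↔ F = F
¬((U → Y) ↔ W) = ¬F = T
(¬(Y ↔ (W → U)) → W) ∨ ¬((U → Y) ↔ W) = T ∨ T = T
¬((¬(Y ↔ (W → U)) → W) ∨ ¬((U → Y) ↔ W)) = ¬T = F
U ↔ W = T ↔ F = F
¬((¬(Y ↔ (W → U)) → W) ∨ ¬((U → Y) ↔ W)) ⊕ (U ↔ W) = F ⊕ F = F
((U ↔ Y) → (W ↔ Y)) ↔ (¬((¬(Y ↔ (W → U)) → W) ∨ ¬((U → Y) ↔ W)) ⊕ (U ↔ W)) = F ↔ F = T

T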